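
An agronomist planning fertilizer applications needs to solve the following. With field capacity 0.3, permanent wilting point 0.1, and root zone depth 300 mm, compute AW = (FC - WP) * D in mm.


AW = (FC - WP) * D
   = (0.3 - 0.1) * 300
   = 0.20 * 300
   = 60 mm


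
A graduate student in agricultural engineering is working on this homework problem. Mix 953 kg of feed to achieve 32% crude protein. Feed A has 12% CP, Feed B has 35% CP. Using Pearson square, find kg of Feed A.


parts_A = CP_b - target = 35 - 32 = 3
parts_B = target - CP_a = 32 - 12 = 20
total_parts = 3 + 20 = 23
Feed A = 953 * 3 / 23 = 124.30 kg
Feed B = 953 * 20 / 23 = 828.70 kg

124.30 kg


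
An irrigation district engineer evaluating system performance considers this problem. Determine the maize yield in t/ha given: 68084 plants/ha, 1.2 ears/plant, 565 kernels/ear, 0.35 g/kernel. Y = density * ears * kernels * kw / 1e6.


Y = density * ears * kernels * kw
  = 68084 * 1.2 * 565 * 0.35 g/ha
  = 16156333.20 g/ha
  = 16156.33 kg/ha = 16.16 t/ha


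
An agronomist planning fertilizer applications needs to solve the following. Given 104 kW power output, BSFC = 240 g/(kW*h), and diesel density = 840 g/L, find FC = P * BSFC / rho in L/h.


FC = P * BSFC / rho_fuel
   = 104 * 240 / 840
   = 24960 / 840
   = 29.71 L/h


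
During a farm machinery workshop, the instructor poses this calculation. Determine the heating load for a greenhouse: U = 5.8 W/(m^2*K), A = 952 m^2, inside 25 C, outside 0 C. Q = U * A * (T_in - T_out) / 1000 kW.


dT = 25 - (0) = 25 K
Q = U * A * dT
  = 5.8 * 952 * 25
  = 138040 W = 138.04 kW


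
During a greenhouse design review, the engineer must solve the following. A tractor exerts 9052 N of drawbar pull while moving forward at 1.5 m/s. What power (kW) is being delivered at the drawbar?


P = F * v / 1000
  = 9052 * 1.5 / 1000
  = 13578 / 1000
  = 13.58 kW


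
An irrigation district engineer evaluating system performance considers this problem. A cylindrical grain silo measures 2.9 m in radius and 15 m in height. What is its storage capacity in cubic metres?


V = pi * r^2 * h
  = pi * 2.9^2 * 15
  = pi * 8.41 * 15
  = 396.31 m^3


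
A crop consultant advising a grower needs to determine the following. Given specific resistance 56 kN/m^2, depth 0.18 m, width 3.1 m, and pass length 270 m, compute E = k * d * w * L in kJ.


E = k * d * w * L
  = 56 * 0.18 * 3.1 * 270
  = 8436.96 kJ


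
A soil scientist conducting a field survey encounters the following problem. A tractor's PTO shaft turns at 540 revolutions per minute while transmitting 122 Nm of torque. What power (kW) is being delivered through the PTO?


P = 2*pi*n*T / 60000
  = 2*pi * 540 * 122 / 60000
  = 413936.25 / 60000
  = 6.90 kW


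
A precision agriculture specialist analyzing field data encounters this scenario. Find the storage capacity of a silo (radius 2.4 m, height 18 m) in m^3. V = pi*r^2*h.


V = pi * r^2 * h
  = pi * 2.4^2 * 18
  = pi * 5.76 * 18
  = 325.72 m^3


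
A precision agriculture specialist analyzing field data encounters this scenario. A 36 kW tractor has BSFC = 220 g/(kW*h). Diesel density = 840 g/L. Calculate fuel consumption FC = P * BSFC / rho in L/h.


FC = P * BSFC / rho_fuel
   = 36 * 220 / 840
   = 7920 / 840
   = 9.43 L/h


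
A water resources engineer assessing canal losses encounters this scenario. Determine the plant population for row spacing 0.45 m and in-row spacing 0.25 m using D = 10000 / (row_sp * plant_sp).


D = 10000 / (row_sp * plant_sp)
  = 10000 / (0.45 * 0.25)
  = 10000 / 0.1125
  = 88888.89 plants/ha


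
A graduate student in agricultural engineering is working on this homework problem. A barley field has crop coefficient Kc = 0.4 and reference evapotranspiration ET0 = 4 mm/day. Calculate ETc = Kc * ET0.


ETc = Kc * ET0
    = 0.4 * 4
    = 1.60 mm/day


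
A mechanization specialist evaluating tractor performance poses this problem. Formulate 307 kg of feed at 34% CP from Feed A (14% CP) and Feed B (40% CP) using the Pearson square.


parts_A = CP_b - target = 40 - 34 = 6
parts_B = target - CP_a = 34 - 14 = 20
total_parts = 6 + 20 = 26
Feed A = 307 * 6 / 26 = 70.85 kg
Feed B = 307 * 20 / 26 = 236.15 kg

70.85 kg


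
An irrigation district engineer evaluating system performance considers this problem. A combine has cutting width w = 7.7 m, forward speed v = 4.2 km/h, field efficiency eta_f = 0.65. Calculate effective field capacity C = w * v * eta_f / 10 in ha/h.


C = w * v * eta_f / 10
  = 7.7 * 4.2 * 0.65 / 10
  = 21.02 / 10
  = 2.10 ha/h


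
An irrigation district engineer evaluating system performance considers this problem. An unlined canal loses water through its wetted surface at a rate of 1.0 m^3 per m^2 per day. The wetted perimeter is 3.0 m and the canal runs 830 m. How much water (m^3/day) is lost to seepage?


S = C * P * L
  = 1.0 * 3.0 * 830
  = 2490 m^3/day


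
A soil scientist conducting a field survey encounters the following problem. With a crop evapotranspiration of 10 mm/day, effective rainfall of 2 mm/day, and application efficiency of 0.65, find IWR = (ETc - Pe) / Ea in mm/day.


IWR = (ETc - Pe) / Ea
    = (10 - 2) / 0.65
    = 8 / 0.65
    = 12.31 mm/day


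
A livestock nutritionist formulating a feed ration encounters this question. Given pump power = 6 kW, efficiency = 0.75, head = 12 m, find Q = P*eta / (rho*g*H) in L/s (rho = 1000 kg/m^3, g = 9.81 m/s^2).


Q = (P * 1000 * eta) / (rho * g * H)
  = (6 * 1000 * 0.75) / (1000 * 9.81 * 12)
  = 4500 / 117720
  = 0.03823 m^3/s = 38.23 L/s


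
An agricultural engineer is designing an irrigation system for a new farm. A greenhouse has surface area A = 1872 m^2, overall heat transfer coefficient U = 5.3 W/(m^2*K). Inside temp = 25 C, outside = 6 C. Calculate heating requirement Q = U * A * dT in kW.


dT = 25 - (6) = 19 K
Q = U * A * dT
  = 5.3 * 1872 * 19
  = 188510.40 W = 188.51 kW


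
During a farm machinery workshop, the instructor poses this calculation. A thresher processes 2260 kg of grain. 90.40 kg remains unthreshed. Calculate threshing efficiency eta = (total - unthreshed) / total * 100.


eta = (total - unthreshed) / total * 100
    = (2260 - 90.40) / 2260 * 100
    = 2169.60 / 2260 * 100
    = 96%


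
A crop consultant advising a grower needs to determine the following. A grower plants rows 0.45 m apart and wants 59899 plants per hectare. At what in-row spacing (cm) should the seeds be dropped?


spacing = 10000 / (row_sp * density)
        = 10000 / (0.45 * 59899)
        = 10000 / 26954.55
        = 0.37099 m = 37.10 cm


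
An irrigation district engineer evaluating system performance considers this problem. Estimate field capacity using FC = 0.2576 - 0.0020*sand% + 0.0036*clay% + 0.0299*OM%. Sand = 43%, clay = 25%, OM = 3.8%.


FC = 0.2576 - 0.0020*43 + 0.0036*25 + 0.0299*3.8
   = 0.2576 - 0.0860 + 0.0900 + 0.1136
   = 0.3752


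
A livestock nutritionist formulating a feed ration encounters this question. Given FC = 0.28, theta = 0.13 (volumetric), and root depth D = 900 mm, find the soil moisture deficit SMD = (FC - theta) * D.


SMD = (FC - theta) * D
    = (0.28 - 0.13) * 900
    = 0.150 * 900
    = 135 mm


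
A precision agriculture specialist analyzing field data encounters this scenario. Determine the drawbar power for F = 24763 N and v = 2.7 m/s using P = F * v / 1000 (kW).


P = F * v / 1000
  = 24763 * 2.7 / 1000
  = 66860.10 / 1000
  = 66.86 kW


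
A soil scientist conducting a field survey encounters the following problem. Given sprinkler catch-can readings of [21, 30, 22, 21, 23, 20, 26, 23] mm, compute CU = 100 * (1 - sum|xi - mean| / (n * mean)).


xbar = 186 / 8 = 23.250
sum|xi - xbar| = 19
CU = 100 * (1 - 19 / (8 * 23.250))
   = 100 * (1 - 0.1022)
   = 89.78%


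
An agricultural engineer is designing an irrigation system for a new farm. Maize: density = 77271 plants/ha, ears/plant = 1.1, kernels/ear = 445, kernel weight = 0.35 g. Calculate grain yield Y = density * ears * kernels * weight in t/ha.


Y = density * ears * kernels * kw
  = 77271 * 1.1 * 445 * 0.35 g/ha
  = 13238454.08 g/ha
  = 13238.45 kg/ha = 13.24 t/ha


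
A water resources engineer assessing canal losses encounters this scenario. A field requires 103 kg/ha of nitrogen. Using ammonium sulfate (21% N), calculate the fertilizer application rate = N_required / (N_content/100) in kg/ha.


Rate = N_required / (N_content / 100)
     = 103 / (21 / 100)
     = 103 / 0.21
     = 490.48 kg/ha


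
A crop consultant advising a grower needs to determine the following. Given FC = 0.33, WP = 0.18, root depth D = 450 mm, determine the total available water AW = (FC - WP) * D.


AW = (FC - WP) * D
   = (0.33 - 0.18) * 450
   = 0.15 * 450
   = 67.50 mm


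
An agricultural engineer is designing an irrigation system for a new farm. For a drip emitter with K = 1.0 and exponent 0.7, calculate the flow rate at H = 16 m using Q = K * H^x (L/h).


Q = K * H^x
  = 1.0 * 16^0.7
  = 1.0 * 6.9644
  = 6.96 L/h


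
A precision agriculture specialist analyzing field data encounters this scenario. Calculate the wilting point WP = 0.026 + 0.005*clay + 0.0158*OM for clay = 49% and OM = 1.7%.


WP = 0.026 + 0.005*49 + 0.0158*1.7
   = 0.026 + 0.2450 + 0.0269
   = 0.2979


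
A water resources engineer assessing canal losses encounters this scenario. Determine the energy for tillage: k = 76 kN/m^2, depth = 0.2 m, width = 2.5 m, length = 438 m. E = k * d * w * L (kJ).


E = k * d * w * L
  = 76 * 0.2 * 2.5 * 438
  = 16644 kJ


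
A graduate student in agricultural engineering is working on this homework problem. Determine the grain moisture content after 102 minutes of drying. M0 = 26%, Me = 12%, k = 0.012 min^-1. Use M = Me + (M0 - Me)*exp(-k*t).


M = Me + (M0 - Me) * e^(-k*t)
  = 12 + (26 - 12) * e^(-0.012*102)
  = 12 + 14 * e^(-1.224)
  = 12 + 14 * 0.29405
  = 12 + 4.1167
  = 16.12%


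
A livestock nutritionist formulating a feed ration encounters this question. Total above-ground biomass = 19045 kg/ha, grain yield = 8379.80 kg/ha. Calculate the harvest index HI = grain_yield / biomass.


HI = grain_yield / biomass
   = 8379.80 / 19045
   = 0.44


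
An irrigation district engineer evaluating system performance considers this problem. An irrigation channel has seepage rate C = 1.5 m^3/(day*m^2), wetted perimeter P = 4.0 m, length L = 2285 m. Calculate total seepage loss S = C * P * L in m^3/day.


S = C * P * L
  = 1.5 * 4.0 * 2285
  = 13710 m^3/day


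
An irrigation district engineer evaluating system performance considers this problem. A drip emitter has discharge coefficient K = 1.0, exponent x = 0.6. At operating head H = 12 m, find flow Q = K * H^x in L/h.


Q = K * H^x
  = 1.0 * 12^0.6
  = 1.0 * 4.4413
  = 4.44 L/h


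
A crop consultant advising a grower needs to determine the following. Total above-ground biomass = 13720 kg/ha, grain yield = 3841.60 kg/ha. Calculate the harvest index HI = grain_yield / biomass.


HI = grain_yield / biomass
   = 3841.60 / 13720
   = 0.28


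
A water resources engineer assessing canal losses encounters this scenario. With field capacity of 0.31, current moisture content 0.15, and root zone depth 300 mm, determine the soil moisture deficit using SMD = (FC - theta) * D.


SMD = (FC - theta) * D
    = (0.31 - 0.15) * 300
    = 0.160 * 300
    = 48 mm


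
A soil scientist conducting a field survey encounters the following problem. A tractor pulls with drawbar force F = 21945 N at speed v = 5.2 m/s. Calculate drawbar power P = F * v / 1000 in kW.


P = F * v / 1000
  = 21945 * 5.2 / 1000
  = 114114 / 1000
  = 114.11 kW


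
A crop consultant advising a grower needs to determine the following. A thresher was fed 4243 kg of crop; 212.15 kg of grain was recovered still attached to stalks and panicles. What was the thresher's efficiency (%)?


eta = (total - unthreshed) / total * 100
    = (4243 - 212.15) / 4243 * 100
    = 4030.85 / 4243 * 100
    = 95%


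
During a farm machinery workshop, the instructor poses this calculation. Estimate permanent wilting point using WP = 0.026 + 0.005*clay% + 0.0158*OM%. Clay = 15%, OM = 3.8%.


WP = 0.026 + 0.005*15 + 0.0158*3.8
   = 0.026 + 0.0750 + 0.0600
   = 0.1610


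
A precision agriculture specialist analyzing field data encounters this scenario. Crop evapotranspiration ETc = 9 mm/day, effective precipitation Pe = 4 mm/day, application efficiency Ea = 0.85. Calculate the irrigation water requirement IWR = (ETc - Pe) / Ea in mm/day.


IWR = (ETc - Pe) / Ea
    = (9 - 4) / 0.85
    = 5 / 0.85
    = 5.88 mm/day


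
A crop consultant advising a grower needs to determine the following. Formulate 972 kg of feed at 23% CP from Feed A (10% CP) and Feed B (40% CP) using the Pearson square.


parts_A = CP_b - target = 40 - 23 = 17
parts_B = target - CP_a = 23 - 10 = 13
total_parts = 17 + 13 = 30
Feed A = 972 * 17 / 30 = 550.80 kg
Feed B = 972 * 13 / 30 = 421.20 kg

550.80 kg


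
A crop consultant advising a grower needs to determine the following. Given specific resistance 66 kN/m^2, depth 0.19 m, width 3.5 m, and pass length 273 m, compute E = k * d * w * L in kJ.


E = k * d * w * L
  = 66 * 0.19 * 3.5 * 273
  = 11981.97 kJ


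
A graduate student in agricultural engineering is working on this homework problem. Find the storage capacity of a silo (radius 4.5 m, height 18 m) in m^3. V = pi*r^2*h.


V = pi * r^2 * h
  = pi * 4.5^2 * 18
  = pi * 20.25 * 18
  = 1145.11 m^3


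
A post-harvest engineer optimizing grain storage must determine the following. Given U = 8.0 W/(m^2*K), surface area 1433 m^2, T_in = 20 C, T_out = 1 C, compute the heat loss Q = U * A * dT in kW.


dT = 20 - (1) = 19 K
Q = U * A * dT
  = 8.0 * 1433 * 19
  = 217816 W = 217.82 kW


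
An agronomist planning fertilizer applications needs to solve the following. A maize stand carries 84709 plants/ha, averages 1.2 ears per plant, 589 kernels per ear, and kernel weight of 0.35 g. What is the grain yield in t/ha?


Y = density * ears * kernels * kw
  = 84709 * 1.2 * 589 * 0.35 g/ha
  = 20955312.42 g/ha
  = 20955.31 kg/ha = 20.96 t/ha


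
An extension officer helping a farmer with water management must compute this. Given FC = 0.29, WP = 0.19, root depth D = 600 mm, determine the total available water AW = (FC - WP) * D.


AW = (FC - WP) * D
   = (0.29 - 0.19) * 600
   = 0.10 * 600
   = 60 mm


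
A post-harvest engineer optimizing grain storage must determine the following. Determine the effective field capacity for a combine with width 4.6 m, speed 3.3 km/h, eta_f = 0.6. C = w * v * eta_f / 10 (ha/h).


C = w * v * eta_f / 10
  = 4.6 * 3.3 * 0.6 / 10
  = 9.11 / 10
  = 0.91 ha/h


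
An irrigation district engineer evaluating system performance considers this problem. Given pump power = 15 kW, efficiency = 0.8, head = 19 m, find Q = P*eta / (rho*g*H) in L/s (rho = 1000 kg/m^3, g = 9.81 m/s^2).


Q = (P * 1000 * eta) / (rho * g * H)
  = (15 * 1000 * 0.8) / (1000 * 9.81 * 19)
  = 12000 / 186390
  = 0.06438 m^3/s = 64.38 L/s


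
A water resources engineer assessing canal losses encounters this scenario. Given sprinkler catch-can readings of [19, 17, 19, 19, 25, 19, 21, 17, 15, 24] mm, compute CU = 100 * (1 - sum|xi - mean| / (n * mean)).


xbar = 195 / 10 = 19.500
sum|xi - xbar| = 23
CU = 100 * (1 - 23 / (10 * 19.500))
   = 100 * (1 - 0.1179)
   = 88.21%


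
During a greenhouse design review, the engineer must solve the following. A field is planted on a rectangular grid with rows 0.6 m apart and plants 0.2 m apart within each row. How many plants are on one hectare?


D = 10000 / (row_sp * plant_sp)
  = 10000 / (0.6 * 0.2)
  = 10000 / 0.1200
  = 83333.33 plants/ha


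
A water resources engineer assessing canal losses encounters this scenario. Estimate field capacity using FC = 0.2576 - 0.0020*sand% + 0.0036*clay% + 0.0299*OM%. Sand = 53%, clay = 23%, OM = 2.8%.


FC = 0.2576 - 0.0020*53 + 0.0036*23 + 0.0299*2.8
   = 0.2576 - 0.1060 + 0.0828 + 0.0837
   = 0.3181


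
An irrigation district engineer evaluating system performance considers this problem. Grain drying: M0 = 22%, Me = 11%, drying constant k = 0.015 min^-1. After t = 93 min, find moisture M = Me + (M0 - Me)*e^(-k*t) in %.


M = Me + (M0 - Me) * e^(-k*t)
  = 11 + (22 - 11) * e^(-0.015*93)
  = 11 + 11 * e^(-1.395)
  = 11 + 11 * 0.24783
  = 11 + 2.7262
  = 13.73%


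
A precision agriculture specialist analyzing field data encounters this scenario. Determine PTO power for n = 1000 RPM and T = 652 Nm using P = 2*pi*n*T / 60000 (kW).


P = 2*pi*n*T / 60000
  = 2*pi * 1000 * 652 / 60000
  = 4096636.82 / 60000
  = 68.28 kW


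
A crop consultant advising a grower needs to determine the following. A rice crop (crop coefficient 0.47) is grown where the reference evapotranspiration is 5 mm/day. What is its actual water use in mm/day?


ETc = Kc * ET0
    = 0.47 * 5
    = 2.35 mm/day


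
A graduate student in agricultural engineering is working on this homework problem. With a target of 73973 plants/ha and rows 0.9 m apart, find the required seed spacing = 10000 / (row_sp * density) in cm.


spacing = 10000 / (row_sp * density)
        = 10000 / (0.9 * 73973)
        = 10000 / 66575.70
        = 0.15020 m = 15.02 cm


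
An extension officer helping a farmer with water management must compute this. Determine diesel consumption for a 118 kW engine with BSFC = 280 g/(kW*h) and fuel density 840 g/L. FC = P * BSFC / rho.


FC = P * BSFC / rho_fuel
   = 118 * 280 / 840
   = 33040 / 840
   = 39.33 L/h


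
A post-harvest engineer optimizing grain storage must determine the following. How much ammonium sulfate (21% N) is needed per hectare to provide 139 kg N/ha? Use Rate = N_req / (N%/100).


Rate = N_required / (N_content / 100)
     = 139 / (21 / 100)
     = 139 / 0.21
     = 661.90 kg/ha


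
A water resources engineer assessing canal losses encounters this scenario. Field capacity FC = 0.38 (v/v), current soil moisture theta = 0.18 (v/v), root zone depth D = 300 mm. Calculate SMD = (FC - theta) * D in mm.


SMD = (FC - theta) * D
    = (0.38 - 0.18) * 300
    = 0.200 * 300
    = 60 mm


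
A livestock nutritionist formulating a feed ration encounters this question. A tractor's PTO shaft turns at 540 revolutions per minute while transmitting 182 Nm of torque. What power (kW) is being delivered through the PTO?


P = 2*pi*n*T / 60000
  = 2*pi * 540 * 182 / 60000
  = 617511.45 / 60000
  = 10.29 kW


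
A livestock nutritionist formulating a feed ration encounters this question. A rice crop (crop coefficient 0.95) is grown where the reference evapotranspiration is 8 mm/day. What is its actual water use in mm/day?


ETc = Kc * ET0
    = 0.95 * 8
    = 7.60 mm/day


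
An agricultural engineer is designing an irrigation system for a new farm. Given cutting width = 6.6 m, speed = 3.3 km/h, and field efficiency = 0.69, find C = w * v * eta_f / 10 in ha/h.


C = w * v * eta_f / 10
  = 6.6 * 3.3 * 0.69 / 10
  = 15.03 / 10
  = 1.50 ha/h


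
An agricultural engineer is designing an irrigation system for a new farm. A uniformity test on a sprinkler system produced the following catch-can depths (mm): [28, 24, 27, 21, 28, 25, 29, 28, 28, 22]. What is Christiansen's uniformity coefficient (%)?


xbar = 260 / 10 = 26
sum|xi - xbar| = 24
CU = 100 * (1 - 24 / (10 * 26))
   = 100 * (1 - 0.0923)
   = 90.77%


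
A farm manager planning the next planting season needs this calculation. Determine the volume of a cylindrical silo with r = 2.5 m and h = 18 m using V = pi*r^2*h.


V = pi * r^2 * h
  = pi * 2.5^2 * 18
  = pi * 6.25 * 18
  = 353.43 m^3


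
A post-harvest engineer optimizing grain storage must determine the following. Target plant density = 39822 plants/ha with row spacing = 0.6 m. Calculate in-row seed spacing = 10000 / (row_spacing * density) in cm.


spacing = 10000 / (row_sp * density)
        = 10000 / (0.6 * 39822)
        = 10000 / 23893.20
        = 0.41853 m = 41.85 cm


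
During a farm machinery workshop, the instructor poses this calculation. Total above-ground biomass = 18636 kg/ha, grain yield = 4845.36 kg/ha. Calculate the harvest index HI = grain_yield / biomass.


HI = grain_yield / biomass
   = 4845.36 / 18636
   = 0.26


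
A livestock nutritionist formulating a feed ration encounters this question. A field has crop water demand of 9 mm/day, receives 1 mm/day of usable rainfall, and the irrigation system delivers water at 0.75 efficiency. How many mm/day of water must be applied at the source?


IWR = (ETc - Pe) / Ea
    = (9 - 1) / 0.75
    = 8 / 0.75
    = 10.67 mm/day


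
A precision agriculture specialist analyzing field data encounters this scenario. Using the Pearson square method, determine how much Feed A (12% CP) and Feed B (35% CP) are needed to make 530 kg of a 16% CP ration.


parts_A = CP_b - target = 35 - 16 = 19
parts_B = target - CP_a = 16 - 12 = 4
total_parts = 19 + 4 = 23
Feed A = 530 * 19 / 23 = 437.83 kg
Feed B = 530 * 4 / 23 = 92.17 kg

437.83 kg


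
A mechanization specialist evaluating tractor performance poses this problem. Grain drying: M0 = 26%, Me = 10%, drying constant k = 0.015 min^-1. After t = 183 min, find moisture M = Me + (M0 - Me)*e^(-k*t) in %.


M = Me + (M0 - Me) * e^(-k*t)
  = 10 + (26 - 10) * e^(-0.015*183)
  = 10 + 16 * e^(-2.745)
  = 10 + 16 * 0.06425
  = 10 + 1.0280
  = 11.03%


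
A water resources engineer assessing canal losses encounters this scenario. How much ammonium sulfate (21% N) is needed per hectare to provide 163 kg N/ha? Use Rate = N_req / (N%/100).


Rate = N_required / (N_content / 100)
     = 163 / (21 / 100)
     = 163 / 0.21
     = 776.19 kg/ha


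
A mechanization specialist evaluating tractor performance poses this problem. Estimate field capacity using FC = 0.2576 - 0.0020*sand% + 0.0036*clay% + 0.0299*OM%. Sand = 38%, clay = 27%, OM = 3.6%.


FC = 0.2576 - 0.0020*38 + 0.0036*27 + 0.0299*3.6
   = 0.2576 - 0.0760 + 0.0972 + 0.1076
   = 0.3864


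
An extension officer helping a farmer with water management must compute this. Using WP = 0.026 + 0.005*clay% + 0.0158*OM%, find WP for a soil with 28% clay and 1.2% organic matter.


WP = 0.026 + 0.005*28 + 0.0158*1.2
   = 0.026 + 0.1400 + 0.0190
   = 0.1850


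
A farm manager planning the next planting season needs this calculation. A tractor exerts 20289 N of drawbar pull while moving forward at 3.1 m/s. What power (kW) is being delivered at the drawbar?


P = F * v / 1000
  = 20289 * 3.1 / 1000
  = 62895.90 / 1000
  = 62.90 kW


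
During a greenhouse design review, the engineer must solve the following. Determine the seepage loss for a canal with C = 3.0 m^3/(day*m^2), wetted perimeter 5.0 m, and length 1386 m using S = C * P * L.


S = C * P * L
  = 3.0 * 5.0 * 1386
  = 20790 m^3/day


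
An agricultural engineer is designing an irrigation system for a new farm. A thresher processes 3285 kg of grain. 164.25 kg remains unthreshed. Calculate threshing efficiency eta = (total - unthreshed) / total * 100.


eta = (total - unthreshed) / total * 100
    = (3285 - 164.25) / 3285 * 100
    = 3120.75 / 3285 * 100
    = 95%


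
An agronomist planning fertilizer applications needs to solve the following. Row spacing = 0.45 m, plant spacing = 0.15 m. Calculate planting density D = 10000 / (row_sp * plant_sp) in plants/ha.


D = 10000 / (row_sp * plant_sp)
  = 10000 / (0.45 * 0.15)
  = 10000 / 0.0675
  = 148148.15 plants/ha


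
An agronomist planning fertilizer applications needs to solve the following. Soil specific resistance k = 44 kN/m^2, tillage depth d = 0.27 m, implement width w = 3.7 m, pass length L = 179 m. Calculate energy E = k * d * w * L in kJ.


E = k * d * w * L
  = 44 * 0.27 * 3.7 * 179
  = 7868.12 kJ


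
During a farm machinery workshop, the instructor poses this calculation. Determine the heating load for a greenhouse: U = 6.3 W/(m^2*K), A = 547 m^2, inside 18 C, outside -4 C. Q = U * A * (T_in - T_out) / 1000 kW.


dT = 18 - (-4) = 22 K
Q = U * A * dT
  = 6.3 * 547 * 22
  = 75814.20 W = 75.81 kW


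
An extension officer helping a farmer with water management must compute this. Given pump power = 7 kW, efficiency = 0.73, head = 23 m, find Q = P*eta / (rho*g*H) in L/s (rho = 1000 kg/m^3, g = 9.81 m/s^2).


Q = (P * 1000 * eta) / (rho * g * H)
  = (7 * 1000 * 0.73) / (1000 * 9.81 * 23)
  = 5110 / 225630
  = 0.02265 m^3/s = 22.65 L/s


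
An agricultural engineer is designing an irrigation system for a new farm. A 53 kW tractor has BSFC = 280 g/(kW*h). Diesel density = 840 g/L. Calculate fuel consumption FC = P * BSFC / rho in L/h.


FC = P * BSFC / rho_fuel
   = 53 * 280 / 840
   = 14840 / 840
   = 17.67 L/h


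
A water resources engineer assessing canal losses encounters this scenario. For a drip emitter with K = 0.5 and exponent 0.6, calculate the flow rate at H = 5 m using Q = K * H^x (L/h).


Q = K * H^x
  = 0.5 * 5^0.6
  = 0.5 * 2.6265
  = 1.31 L/h


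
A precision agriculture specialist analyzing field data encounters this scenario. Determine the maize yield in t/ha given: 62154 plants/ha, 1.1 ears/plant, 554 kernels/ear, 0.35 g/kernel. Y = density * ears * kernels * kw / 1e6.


Y = density * ears * kernels * kw
  = 62154 * 1.1 * 554 * 0.35 g/ha
  = 13256826.66 g/ha
  = 13256.83 kg/ha = 13.26 t/ha


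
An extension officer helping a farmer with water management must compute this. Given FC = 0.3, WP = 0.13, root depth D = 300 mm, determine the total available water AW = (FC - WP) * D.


AW = (FC - WP) * D
   = (0.3 - 0.13) * 300
   = 0.17 * 300
   = 51 mm


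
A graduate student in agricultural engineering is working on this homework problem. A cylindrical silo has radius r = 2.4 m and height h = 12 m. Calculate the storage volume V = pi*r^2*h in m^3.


V = pi * r^2 * h
  = pi * 2.4^2 * 12
  = pi * 5.76 * 12
  = 217.15 m^3


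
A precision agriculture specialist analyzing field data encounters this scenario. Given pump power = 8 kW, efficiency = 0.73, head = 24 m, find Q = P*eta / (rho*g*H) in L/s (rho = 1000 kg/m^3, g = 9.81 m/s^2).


Q = (P * 1000 * eta) / (rho * g * H)
  = (8 * 1000 * 0.73) / (1000 * 9.81 * 24)
  = 5840 / 235440
  = 0.02480 m^3/s = 24.80 L/s


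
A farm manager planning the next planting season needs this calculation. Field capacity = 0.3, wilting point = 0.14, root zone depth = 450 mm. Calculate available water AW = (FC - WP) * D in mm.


AW = (FC - WP) * D
   = (0.3 - 0.14) * 450
   = 0.16 * 450
   = 72 mm


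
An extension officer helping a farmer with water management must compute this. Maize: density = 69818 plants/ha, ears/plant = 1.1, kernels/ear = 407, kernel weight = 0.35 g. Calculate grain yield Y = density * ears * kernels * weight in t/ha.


Y = density * ears * kernels * kw
  = 69818 * 1.1 * 407 * 0.35 g/ha
  = 10940131.51 g/ha
  = 10940.13 kg/ha = 10.94 t/ha


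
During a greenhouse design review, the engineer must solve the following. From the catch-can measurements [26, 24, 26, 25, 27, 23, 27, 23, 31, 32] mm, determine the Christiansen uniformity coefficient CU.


xbar = 264 / 10 = 26.400
sum|xi - xbar| = 22.800
CU = 100 * (1 - 22.800 / (10 * 26.400))
   = 100 * (1 - 0.0864)
   = 91.36%


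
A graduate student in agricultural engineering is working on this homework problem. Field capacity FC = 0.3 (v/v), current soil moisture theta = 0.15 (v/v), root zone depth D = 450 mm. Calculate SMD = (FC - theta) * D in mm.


SMD = (FC - theta) * D
    = (0.3 - 0.15) * 450
    = 0.150 * 450
    = 67.50 mm


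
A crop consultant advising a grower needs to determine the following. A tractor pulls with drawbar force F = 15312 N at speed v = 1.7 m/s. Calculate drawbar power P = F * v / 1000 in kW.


P = F * v / 1000
  = 15312 * 1.7 / 1000
  = 26030.40 / 1000
  = 26.03 kW


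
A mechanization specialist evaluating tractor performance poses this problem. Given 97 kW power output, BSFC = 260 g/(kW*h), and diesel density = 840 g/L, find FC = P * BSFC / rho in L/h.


FC = P * BSFC / rho_fuel
   = 97 * 260 / 840
   = 25220 / 840
   = 30.02 L/h


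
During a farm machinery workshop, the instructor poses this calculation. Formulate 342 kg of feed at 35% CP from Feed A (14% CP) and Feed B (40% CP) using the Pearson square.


parts_A = CP_b - target = 40 - 35 = 5
parts_B = target - CP_a = 35 - 14 = 21
total_parts = 5 + 21 = 26
Feed A = 342 * 5 / 26 = 65.77 kg
Feed B = 342 * 21 / 26 = 276.23 kg

65.77 kg


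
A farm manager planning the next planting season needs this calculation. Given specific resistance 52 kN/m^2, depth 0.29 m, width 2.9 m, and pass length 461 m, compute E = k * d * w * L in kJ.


E = k * d * w * L
  = 52 * 0.29 * 2.9 * 461
  = 20160.45 kJ


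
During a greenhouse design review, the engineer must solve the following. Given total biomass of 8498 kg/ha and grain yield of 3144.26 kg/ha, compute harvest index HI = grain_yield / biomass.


HI = grain_yield / biomass
   = 3144.26 / 8498
   = 0.37


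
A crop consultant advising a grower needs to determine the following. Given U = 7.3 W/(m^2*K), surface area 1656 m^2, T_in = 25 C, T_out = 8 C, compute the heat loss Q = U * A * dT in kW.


dT = 25 - (8) = 17 K
Q = U * A * dT
  = 7.3 * 1656 * 17
  = 205509.60 W = 205.51 kW


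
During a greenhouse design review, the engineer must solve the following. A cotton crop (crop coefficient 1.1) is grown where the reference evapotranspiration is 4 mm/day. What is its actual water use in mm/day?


ETc = Kc * ET0
    = 1.1 * 4
    = 4.40 mm/day


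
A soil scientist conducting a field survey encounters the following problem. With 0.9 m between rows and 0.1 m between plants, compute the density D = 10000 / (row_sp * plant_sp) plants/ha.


D = 10000 / (row_sp * plant_sp)
  = 10000 / (0.9 * 0.1)
  = 10000 / 0.0900
  = 111111.11 plants/ha


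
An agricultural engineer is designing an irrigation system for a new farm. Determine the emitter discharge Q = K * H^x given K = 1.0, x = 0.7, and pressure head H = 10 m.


Q = K * H^x
  = 1.0 * 10^0.7
  = 1.0 * 5.0119
  = 5.01 L/h


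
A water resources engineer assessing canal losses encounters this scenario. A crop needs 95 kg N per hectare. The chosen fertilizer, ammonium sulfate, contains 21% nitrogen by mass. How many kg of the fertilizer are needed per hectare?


Rate = N_required / (N_content / 100)
     = 95 / (21 / 100)
     = 95 / 0.21
     = 452.38 kg/ha


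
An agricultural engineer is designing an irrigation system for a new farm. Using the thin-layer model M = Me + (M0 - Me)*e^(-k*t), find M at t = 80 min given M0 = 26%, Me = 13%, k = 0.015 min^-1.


M = Me + (M0 - Me) * e^(-k*t)
  = 13 + (26 - 13) * e^(-0.015*80)
  = 13 + 13 * e^(-1.200)
  = 13 + 13 * 0.30119
  = 13 + 3.9155
  = 16.92%


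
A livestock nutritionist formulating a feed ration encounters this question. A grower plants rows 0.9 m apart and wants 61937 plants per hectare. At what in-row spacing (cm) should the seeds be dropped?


spacing = 10000 / (row_sp * density)
        = 10000 / (0.9 * 61937)
        = 10000 / 55743.30
        = 0.17939 m = 17.94 cm


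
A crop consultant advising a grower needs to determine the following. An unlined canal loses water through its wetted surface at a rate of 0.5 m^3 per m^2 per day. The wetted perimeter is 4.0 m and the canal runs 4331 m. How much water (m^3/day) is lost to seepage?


S = C * P * L
  = 0.5 * 4.0 * 4331
  = 8662 m^3/day


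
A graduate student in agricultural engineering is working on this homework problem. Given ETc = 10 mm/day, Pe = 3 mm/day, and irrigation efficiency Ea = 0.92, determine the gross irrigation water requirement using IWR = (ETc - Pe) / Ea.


IWR = (ETc - Pe) / Ea
    = (10 - 3) / 0.92
    = 7 / 0.92
    = 7.61 mm/day


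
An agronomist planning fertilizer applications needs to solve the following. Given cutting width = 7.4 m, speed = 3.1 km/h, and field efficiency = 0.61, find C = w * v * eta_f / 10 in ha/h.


C = w * v * eta_f / 10
  = 7.4 * 3.1 * 0.61 / 10
  = 13.99 / 10
  = 1.40 ha/h


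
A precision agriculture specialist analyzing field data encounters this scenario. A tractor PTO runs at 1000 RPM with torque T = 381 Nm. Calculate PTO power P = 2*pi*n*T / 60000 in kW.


P = 2*pi*n*T / 60000
  = 2*pi * 1000 * 381 / 60000
  = 2393893.60 / 60000
  = 39.90 kW


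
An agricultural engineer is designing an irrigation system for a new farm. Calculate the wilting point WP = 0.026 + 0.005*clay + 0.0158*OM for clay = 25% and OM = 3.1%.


WP = 0.026 + 0.005*25 + 0.0158*3.1
   = 0.026 + 0.1250 + 0.0490
   = 0.2000


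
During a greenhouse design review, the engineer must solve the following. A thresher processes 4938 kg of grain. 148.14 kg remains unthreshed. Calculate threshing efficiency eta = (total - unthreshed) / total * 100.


eta = (total - unthreshed) / total * 100
    = (4938 - 148.14) / 4938 * 100
    = 4789.86 / 4938 * 100
    = 97%


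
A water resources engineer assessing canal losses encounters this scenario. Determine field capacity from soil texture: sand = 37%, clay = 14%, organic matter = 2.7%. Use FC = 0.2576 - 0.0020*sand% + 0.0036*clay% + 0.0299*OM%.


FC = 0.2576 - 0.0020*37 + 0.0036*14 + 0.0299*2.7
   = 0.2576 - 0.0740 + 0.0504 + 0.0807
   = 0.3147


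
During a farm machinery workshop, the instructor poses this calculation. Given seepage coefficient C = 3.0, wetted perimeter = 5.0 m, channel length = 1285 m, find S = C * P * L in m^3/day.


S = C * P * L
  = 3.0 * 5.0 * 1285
  = 19275 m^3/day


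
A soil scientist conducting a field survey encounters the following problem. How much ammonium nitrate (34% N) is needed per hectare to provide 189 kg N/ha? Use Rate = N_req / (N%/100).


Rate = N_required / (N_content / 100)
     = 189 / (34 / 100)
     = 189 / 0.34
     = 555.88 kg/ha


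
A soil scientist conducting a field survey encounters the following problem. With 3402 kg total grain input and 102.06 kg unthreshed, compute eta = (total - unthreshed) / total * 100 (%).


eta = (total - unthreshed) / total * 100
    = (3402 - 102.06) / 3402 * 100
    = 3299.94 / 3402 * 100
    = 97%


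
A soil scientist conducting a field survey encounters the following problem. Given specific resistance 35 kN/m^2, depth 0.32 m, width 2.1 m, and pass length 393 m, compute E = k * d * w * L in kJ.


E = k * d * w * L
  = 35 * 0.32 * 2.1 * 393
  = 9243.36 kJ


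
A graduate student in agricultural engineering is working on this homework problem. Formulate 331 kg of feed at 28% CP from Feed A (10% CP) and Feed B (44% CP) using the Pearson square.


parts_A = CP_b - target = 44 - 28 = 16
parts_B = target - CP_a = 28 - 10 = 18
total_parts = 16 + 18 = 34
Feed A = 331 * 16 / 34 = 155.76 kg
Feed B = 331 * 18 / 34 = 175.24 kg

155.76 kg


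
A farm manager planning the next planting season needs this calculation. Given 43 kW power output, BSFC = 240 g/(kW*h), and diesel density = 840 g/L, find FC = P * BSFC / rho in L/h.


FC = P * BSFC / rho_fuel
   = 43 * 240 / 840
   = 10320 / 840
   = 12.29 L/h


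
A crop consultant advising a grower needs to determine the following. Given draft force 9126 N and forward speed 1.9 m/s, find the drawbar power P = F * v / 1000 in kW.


P = F * v / 1000
  = 9126 * 1.9 / 1000
  = 17339.40 / 1000
  = 17.34 kW


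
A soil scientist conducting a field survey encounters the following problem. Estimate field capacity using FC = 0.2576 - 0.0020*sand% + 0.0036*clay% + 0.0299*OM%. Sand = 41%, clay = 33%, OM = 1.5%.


FC = 0.2576 - 0.0020*41 + 0.0036*33 + 0.0299*1.5
   = 0.2576 - 0.0820 + 0.1188 + 0.0449
   = 0.3393


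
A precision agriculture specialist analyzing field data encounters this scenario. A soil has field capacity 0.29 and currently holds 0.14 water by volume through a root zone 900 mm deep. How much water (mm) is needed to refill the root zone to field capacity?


SMD = (FC - theta) * D
    = (0.29 - 0.14) * 900
    = 0.150 * 900
    = 135 mm


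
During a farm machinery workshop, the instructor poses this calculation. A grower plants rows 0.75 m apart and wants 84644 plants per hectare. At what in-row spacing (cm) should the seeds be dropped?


spacing = 10000 / (row_sp * density)
        = 10000 / (0.75 * 84644)
        = 10000 / 63483
        = 0.15752 m = 15.75 cm


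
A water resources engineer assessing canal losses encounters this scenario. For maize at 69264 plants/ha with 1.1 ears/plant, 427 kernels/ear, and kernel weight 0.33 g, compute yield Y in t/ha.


Y = density * ears * kernels * kw
  = 69264 * 1.1 * 427 * 0.33 g/ha
  = 10735989.26 g/ha
  = 10735.99 kg/ha = 10.74 t/ha


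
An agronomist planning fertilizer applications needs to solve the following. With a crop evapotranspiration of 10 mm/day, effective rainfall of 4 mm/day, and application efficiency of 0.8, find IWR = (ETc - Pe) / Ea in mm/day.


IWR = (ETc - Pe) / Ea
    = (10 - 4) / 0.8
    = 6 / 0.8
    = 7.50 mm/day


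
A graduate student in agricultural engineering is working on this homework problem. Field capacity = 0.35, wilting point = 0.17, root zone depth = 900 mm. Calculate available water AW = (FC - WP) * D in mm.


AW = (FC - WP) * D
   = (0.35 - 0.17) * 900
   = 0.18 * 900
   = 162 mm


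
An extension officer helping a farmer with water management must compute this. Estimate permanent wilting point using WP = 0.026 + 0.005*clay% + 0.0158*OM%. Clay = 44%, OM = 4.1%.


WP = 0.026 + 0.005*44 + 0.0158*4.1
   = 0.026 + 0.2200 + 0.0648
   = 0.3108


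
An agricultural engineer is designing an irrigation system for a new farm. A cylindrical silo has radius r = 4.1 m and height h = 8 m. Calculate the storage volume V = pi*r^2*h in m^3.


V = pi * r^2 * h
  = pi * 4.1^2 * 8
  = pi * 16.81 * 8
  = 422.48 m^3


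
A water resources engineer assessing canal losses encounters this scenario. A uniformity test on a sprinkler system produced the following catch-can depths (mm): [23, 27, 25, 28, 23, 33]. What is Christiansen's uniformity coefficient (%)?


xbar = 159 / 6 = 26.500
sum|xi - xbar| = 17
CU = 100 * (1 - 17 / (6 * 26.500))
   = 100 * (1 - 0.1069)
   = 89.31%


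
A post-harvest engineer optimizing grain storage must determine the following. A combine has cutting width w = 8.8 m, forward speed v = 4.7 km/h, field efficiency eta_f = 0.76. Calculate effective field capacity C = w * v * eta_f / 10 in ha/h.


C = w * v * eta_f / 10
  = 8.8 * 4.7 * 0.76 / 10
  = 31.43 / 10
  = 3.14 ha/h


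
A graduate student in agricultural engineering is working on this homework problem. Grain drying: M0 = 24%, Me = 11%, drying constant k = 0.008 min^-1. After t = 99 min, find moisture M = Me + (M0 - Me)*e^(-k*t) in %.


M = Me + (M0 - Me) * e^(-k*t)
  = 11 + (24 - 11) * e^(-0.008*99)
  = 11 + 13 * e^(-0.792)
  = 11 + 13 * 0.45294
  = 11 + 5.8882
  = 16.89%


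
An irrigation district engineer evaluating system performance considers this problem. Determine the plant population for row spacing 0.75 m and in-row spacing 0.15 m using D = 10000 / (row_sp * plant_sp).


D = 10000 / (row_sp * plant_sp)
  = 10000 / (0.75 * 0.15)
  = 10000 / 0.1125
  = 88888.89 plants/ha


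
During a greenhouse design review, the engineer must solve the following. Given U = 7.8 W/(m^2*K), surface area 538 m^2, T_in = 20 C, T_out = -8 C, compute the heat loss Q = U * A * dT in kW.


dT = 20 - (-8) = 28 K
Q = U * A * dT
  = 7.8 * 538 * 28
  = 117499.20 W = 117.50 kW


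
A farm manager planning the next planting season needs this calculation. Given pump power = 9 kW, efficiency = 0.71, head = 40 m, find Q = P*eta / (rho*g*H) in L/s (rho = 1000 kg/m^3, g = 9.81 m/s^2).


Q = (P * 1000 * eta) / (rho * g * H)
  = (9 * 1000 * 0.71) / (1000 * 9.81 * 40)
  = 6390 / 392400
  = 0.01628 m^3/s = 16.28 L/s
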